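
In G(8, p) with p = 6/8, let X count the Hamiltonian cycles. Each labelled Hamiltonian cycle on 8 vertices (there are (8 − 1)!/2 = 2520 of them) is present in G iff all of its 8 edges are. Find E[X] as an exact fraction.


K_8 has (8 − 1)!/2 = 2520 labelled Hamiltonian cycles.
For each such Hamiltonian cycle H, let X_H = 1 if all 8 edges of H are present in G. Then P[X_H = 1] = p^{8} = (3/4)^{8} = 6561/65536.
By linearity: E[X] = Σ_H E[X_H] = 2520 · p^{8} = 2520 · 6561/65536 = 2066715/8192.
Numerically: E[X] ≈ 252.3.

E[X] = 2520 · (3/4)^{8} = 2066715/8192 ≈ 252.3.


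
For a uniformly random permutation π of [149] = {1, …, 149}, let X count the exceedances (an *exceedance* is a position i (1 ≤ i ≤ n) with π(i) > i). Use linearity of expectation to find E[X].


Write X = Σ_{i=1}^{149} X_i, where X_i = 1_{π(i) > i}.
For each fixed i, π(i) is uniform over {1, …, 149} (marginal of a uniform permutation), so P[π(i) > i] = (n − i)/n. Summing: Σ_{i=1}^{149} (n − i)/n = (0 + 1 + … + 148)/149 = 149(149 − 1)/(2·149) = (149 − 1)/2.
Hence E[X] = Σ_{i=1}^{149} (149 − i)/149 = 74 ≈ 74.00000.

E[X] = 74 = 74.00000.


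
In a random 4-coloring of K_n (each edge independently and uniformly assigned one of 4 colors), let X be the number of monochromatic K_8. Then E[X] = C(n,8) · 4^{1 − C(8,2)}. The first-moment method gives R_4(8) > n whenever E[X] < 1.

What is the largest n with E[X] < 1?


We need C(n, 8) · 4^{1 − 28} < 1, i.e. C(n, 8) < 4^{28 − 1} = 18014398509481984.
Check values of n near the boundary:
  n = 402: C(402, 8) = 15770615726749950; 15770615726749950 < 18014398509481984? YES
  n = 403: C(403, 8) = 16090020602228430; 16090020602228430 < 18014398509481984? YES
  n = 404: C(404, 8) = 16415071523485570; 16415071523485570 < 18014398509481984? YES
  n = 405: C(405, 8) = 16745853821188050; 16745853821188050 < 18014398509481984? YES
  n = 406: C(406, 8) = 17082453897995850; 17082453897995850 < 18014398509481984? YES
  n = 407: C(407, 8) = 17424959239309050; 17424959239309050 < 18014398509481984? YES
  n = 408: C(408, 8) = 17773458424095231; 17773458424095231 < 18014398509481984? YES
  n = 409: C(409, 8) = 18128041135797879; 18128041135797879 < 18014398509481984? NO
The largest n with C(n, 8) < 18014398509481984 is n = 408 (where E[X] = 17773458424095231/18014398509481984 ≈ 0.9866251). Hence R_4(8) > 408, i.e. R_4(8) ≥ 409.

Largest n = 408; hence R_4(8) > 408.


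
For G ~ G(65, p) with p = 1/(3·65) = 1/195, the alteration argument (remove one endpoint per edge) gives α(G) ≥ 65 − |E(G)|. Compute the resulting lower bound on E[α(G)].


E[|E(G)|] = C(65, 2)·p = 2080 · (1/195) = 32/3.
E[α(G)] ≥ n − E[|E(G)|] = 65 − 32/3 = 163/3.
Numerically: ≈ 54.3333.
(This is only a lower bound; the true E[α(G)] may be larger.)

E[α(G)] ≥ 163/3 ≈ 54.3333.


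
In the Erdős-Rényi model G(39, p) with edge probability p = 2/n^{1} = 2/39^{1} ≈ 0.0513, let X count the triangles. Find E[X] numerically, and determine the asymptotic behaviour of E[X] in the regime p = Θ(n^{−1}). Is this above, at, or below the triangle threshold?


Number of potential triangles: C(39, 3) = 9139.
Each occurs with probability p³ ≈ (0.0513)³ ≈ 1.34864e-04.
By linearity: E[X] = C(39, 3)·p³ ≈ 9139 · 1.34864e-04 ≈ 1.233.
Here α = 1, so p = 2/n is exactly at the triangle threshold p ~ 1/n. Asymptotically E[X] → c³/6 = 2³/6 = 4/3 ≈ 1.333, a bounded constant. In this regime the triangle count is asymptotically Poisson(c³/6).

E[X] ≈ 1.233; in regime p = Θ(1/n^{1}) E[X] stays bounded (at the triangle threshold p ~ 1/n).


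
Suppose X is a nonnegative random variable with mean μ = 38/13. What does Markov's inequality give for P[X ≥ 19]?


μ = E[X] = 38/13, a = 19.
Markov: P[X ≥ 19] ≤ μ/a = (38/13)/19 = 2/13.
Numerically: ≈ 0.1538.
(Since a = 19 > μ = 2.9231, the bound 2/13 is < 1 and informative.)

P[X ≥ 19] ≤ 2/13 ≈ 0.1538.


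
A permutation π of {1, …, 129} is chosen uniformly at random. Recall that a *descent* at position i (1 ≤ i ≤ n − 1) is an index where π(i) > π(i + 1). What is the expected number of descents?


Write X = Σ X_I over i = 1, …, 128, with X_I the indicator of one descent.
There are 128 indicators.
For each fixed i, the pair (π(i), π(i+1)) is a uniformly random ordered pair of distinct values from {1, …, 129}; by symmetry P[π(i) > π(i+1)] = 1/2.
By linearity: E[X] = 128 · (1/2) = (129 − 1) · (1/2) = 64 ≈ 64.0000.

E[X] = 64 = 64.0000.


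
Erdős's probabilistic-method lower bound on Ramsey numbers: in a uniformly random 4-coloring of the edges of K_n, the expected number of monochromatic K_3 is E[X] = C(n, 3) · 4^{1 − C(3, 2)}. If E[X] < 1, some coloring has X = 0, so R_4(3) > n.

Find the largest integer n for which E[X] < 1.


We need C(n, 3) · 4^{1 − 3} < 1, i.e. C(n, 3) < 4^{3 − 1} = 16.
Check values of n near the boundary:
  n = 3: C(3, 3) = 1; 1 < 16? YES
  n = 4: C(4, 3) = 4; 4 < 16? YES
  n = 5: C(5, 3) = 10; 10 < 16? YES
  n = 6: C(6, 3) = 20; 20 < 16? NO
  n = 7: C(7, 3) = 35; 35 < 16? NO
The largest n with C(n, 3) < 16 is n = 5 (where E[X] = 5/8 ≈ 0.6250). Hence R_4(3) > 5, i.e. R_4(3) ≥ 6.

Largest n = 5; hence R_4(3) > 5.


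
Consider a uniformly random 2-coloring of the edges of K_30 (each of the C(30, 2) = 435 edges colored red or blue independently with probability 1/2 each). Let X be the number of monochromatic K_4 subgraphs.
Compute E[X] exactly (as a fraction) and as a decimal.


Let X = Σ_S X_S over the C(30, 4) = 27405 subsets S of size 4, where X_S = 1 if the K_4 on S is monochromatic.
For a fixed S, the K_4 on S has C(4, 2) = 6 edges. P[all 6 edges red] = (1/2)^6, and likewise for blue, so P[monochromatic] = 2·(1/2)^6 = 2^{1 − 6} = 1/32.
Summing: E[X] = C(30, 4) · 2^{1 − 6} = 27405 · 1/32 = 27405/32.
Numerically: E[X] ≈ 856.406.

E[X] = C(30,4)·2^(1−C(4,2)) = 27405/32 ≈ 856.406.


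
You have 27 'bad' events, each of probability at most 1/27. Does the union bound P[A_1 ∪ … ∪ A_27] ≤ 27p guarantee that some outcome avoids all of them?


Union bound: P[∪_{i=1}^{27} A_i] ≤ Σ_i P[A_i] ≤ 27·p = 27·(1/27) = 1.
Numerically: 1 ≈ 1.000000.
Is 1 < 1? NO.
Since the bound 1 is ≥ 1, the union bound is uninformative here; it does NOT by itself certify existence.

27·p = 1 ≈ 1.000000; existence NOT certified by the union bound.


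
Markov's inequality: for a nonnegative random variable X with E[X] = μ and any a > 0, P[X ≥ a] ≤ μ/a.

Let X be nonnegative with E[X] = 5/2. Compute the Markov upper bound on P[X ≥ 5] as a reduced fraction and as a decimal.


μ = E[X] = 5/2, a = 5.
Markov: P[X ≥ 5] ≤ μ/a = (5/2)/5 = 1/2.
Numerically: ≈ 0.500.
(Since a = 5 > μ = 2.500, the bound 1/2 is < 1 and informative.)

P[X ≥ 5] ≤ 1/2 ≈ 0.500.


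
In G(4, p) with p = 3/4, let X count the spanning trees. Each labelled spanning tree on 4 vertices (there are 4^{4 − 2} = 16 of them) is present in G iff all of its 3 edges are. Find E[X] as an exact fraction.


K_4 has 4^{4 − 2} = 16 labelled spanning trees.
For each such spanning tree H, let X_H = 1 if all 3 edges of H are present in G. Then P[X_H = 1] = p^{3} = (3/4)^{3} = 27/64.
Summing the indicators: E[X] = Σ_H E[X_H] = 16 · p^{3} = 16 · 27/64 = 27/4.
Numerically: E[X] ≈ 6.75.

E[X] = 16 · (3/4)^{3} = 27/4 ≈ 6.75.


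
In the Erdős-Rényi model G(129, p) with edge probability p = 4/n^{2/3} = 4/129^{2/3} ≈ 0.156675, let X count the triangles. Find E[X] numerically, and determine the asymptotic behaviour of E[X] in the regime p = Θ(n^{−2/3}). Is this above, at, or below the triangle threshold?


Number of potential triangles: C(129, 3) = 349504.
Each occurs with probability p³ ≈ (0.156675)³ ≈ 3.84592272e-03.
By linearity: E[X] = C(129, 3)·p³ ≈ 349504 · 3.84592272e-03 ≈ 1344.165375.
Since α = 2/3 < 1, p = c/n^{2/3} ≫ 1/n is above the triangle threshold p ~ 1/n. Asymptotically E[X] ~ (c³/6)·n^{3(1−α)} = (4³/6)·n^{1} → ∞; triangles are abundant w.h.p.

E[X] ≈ 1344.165375; in regime p = Θ(1/n^{2/3}) E[X] diverges (above the triangle threshold p ~ 1/n).


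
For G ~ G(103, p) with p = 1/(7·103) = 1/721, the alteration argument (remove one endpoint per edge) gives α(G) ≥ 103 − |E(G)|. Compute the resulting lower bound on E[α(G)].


E[|E(G)|] = C(103, 2)·p = 5253 · (1/721) = 51/7.
E[α(G)] ≥ n − E[|E(G)|] = 103 − 51/7 = 670/7.
Numerically: ≈ 95.71429.
(This is only a lower bound; the true E[α(G)] may be larger.)

E[α(G)] ≥ 670/7 ≈ 95.71429.


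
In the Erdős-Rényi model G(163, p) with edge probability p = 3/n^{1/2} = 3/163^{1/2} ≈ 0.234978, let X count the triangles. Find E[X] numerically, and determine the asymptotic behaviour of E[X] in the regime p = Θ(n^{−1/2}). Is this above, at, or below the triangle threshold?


Number of potential triangles: C(163, 3) = 708561.
Each occurs with probability p³ ≈ (0.234978)³ ≈ 1.29742529e-02.
By linearity: E[X] = C(163, 3)·p³ ≈ 708561 · 1.29742529e-02 ≈ 9193.049575.
Since α = 1/2 < 1, p = c/n^{1/2} ≫ 1/n is above the triangle threshold p ~ 1/n. Asymptotically E[X] ~ (c³/6)·n^{3(1−α)} = (3³/6)·n^{1.5} → ∞; triangles are abundant w.h.p.

E[X] ≈ 9193.049575; in regime p = Θ(1/n^{1/2}) E[X] diverges (above the triangle threshold p ~ 1/n).


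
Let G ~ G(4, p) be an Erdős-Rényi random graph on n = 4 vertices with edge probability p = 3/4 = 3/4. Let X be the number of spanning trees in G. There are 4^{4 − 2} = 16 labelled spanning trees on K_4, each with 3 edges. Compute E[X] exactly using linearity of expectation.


K_4 has 4^{4 − 2} = 16 labelled spanning trees.
For each such spanning tree H, let X_H = 1 if all 3 edges of H are present in G. Then P[X_H = 1] = p^{3} = (3/4)^{3} = 27/64.
Summing the indicators: E[X] = Σ_H E[X_H] = 16 · p^{3} = 16 · 27/64 = 27/4.
Numerically: E[X] ≈ 6.75.

E[X] = 16 · (3/4)^{3} = 27/4 ≈ 6.75.


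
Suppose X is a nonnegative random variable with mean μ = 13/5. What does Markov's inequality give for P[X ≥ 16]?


μ = E[X] = 13/5, a = 16.
Markov: P[X ≥ 16] ≤ μ/a = (13/5)/16 = 13/80.
Numerically: ≈ 0.162500.
(Since a = 16 > μ = 2.600000, the bound 13/80 is < 1 and informative.)

P[X ≥ 16] ≤ 13/80 ≈ 0.162500.


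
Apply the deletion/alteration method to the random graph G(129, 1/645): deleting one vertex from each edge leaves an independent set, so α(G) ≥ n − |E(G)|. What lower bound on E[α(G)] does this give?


E[|E(G)|] = C(129, 2)·p = 8256 · (1/645) = 64/5.
E[α(G)] ≥ n − E[|E(G)|] = 129 − 64/5 = 581/5.
Numerically: ≈ 116.20000.
(This is only a lower bound; the true E[α(G)] may be larger.)

E[α(G)] ≥ 581/5 ≈ 116.20000.


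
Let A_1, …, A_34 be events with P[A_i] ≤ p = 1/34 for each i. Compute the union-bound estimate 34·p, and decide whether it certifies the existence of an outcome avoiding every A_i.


Union bound: P[∪_{i=1}^{34} A_i] ≤ Σ_i P[A_i] ≤ 34·p = 34·(1/34) = 1.
Numerically: 1 ≈ 1.00000.
Is 1 < 1? NO.
Since the bound 1 is ≥ 1, the union bound is uninformative here; it does NOT by itself certify existence.

34·p = 1 ≈ 1.00000; existence NOT certified by the union bound.


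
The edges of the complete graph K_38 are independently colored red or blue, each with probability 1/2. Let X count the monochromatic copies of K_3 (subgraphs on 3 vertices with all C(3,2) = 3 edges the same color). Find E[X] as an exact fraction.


Let X = Σ_S X_S over the C(38, 3) = 8436 subsets S of size 3, where X_S = 1 if the K_3 on S is monochromatic.
For a fixed S, the K_3 on S has C(3, 2) = 3 edges. P[all 3 edges red] = (1/2)^3, and likewise for blue, so P[monochromatic] = 2·(1/2)^3 = 2^{1 − 3} = 1/4.
By linearity of expectation: E[X] = C(38, 3) · 2^{1 − 3} = 8436 · 1/4 = 2109.
Numerically: E[X] ≈ 2109.0000.

E[X] = C(38,3)·2^(1−C(3,2)) = 2109 ≈ 2109.0000.


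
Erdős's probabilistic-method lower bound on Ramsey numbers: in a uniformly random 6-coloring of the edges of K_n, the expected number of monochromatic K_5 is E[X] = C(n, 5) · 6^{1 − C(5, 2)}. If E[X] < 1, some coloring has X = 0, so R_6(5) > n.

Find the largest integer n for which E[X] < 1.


We need C(n, 5) · 6^{1 − 10} < 1, i.e. C(n, 5) < 6^{10 − 1} = 10077696.
Check values of n near the boundary:
  n = 62: C(62, 5) = 6471002; 6471002 < 10077696? YES
  n = 63: C(63, 5) = 7028847; 7028847 < 10077696? YES
  n = 64: C(64, 5) = 7624512; 7624512 < 10077696? YES
  n = 65: C(65, 5) = 8259888; 8259888 < 10077696? YES
  n = 66: C(66, 5) = 8936928; 8936928 < 10077696? YES
  n = 67: C(67, 5) = 9657648; 9657648 < 10077696? YES
  n = 68: C(68, 5) = 10424128; 10424128 < 10077696? NO
  n = 69: C(69, 5) = 11238513; 11238513 < 10077696? NO
  n = 70: C(70, 5) = 12103014; 12103014 < 10077696? NO
The largest n with C(n, 5) < 10077696 is n = 67 (where E[X] = 67067/69984 ≈ 0.95832). Hence R_6(5) > 67, i.e. R_6(5) ≥ 68.

Largest n = 67; hence R_6(5) > 67.


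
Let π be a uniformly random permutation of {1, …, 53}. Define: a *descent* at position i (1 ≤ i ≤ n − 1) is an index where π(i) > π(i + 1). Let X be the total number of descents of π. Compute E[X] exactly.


Write X = Σ X_I over i = 1, …, 52, with X_I the indicator of one descent.
There are 52 indicators.
For each fixed i, the pair (π(i), π(i+1)) is a uniformly random ordered pair of distinct values from {1, …, 53}; by symmetry P[π(i) > π(i+1)] = 1/2.
By linearity: E[X] = 52 · (1/2) = (53 − 1) · (1/2) = 26 ≈ 26.00000.

E[X] = 26 = 26.00000.


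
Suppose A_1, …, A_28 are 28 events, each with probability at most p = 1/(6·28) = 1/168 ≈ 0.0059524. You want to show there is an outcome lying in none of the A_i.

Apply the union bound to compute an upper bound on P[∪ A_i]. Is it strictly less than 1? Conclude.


Union bound: P[∪_{i=1}^{28} A_i] ≤ Σ_i P[A_i] ≤ 28·p = 28·(1/168) = 1/6.
Numerically: 1/6 ≈ 0.1666667.
Is 1/6 < 1? YES.
Since P[∪ A_i] ≤ 1/6 < 1, the complement has P[∩ A_i^c] ≥ 1 − 1/6 = 5/6 > 0, so some outcome avoids every A_i.

28·p = 1/6 ≈ 0.1666667; existence CERTIFIED by the union bound.


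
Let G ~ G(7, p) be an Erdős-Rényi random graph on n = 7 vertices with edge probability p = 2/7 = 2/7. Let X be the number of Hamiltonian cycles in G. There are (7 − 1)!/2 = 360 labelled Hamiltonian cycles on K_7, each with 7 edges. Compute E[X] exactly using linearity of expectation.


K_7 has (7 − 1)!/2 = 360 labelled Hamiltonian cycles.
For each such Hamiltonian cycle H, let X_H = 1 if all 7 edges of H are present in G. Then P[X_H = 1] = p^{7} = (2/7)^{7} = 128/823543.
By linearity of expectation: E[X] = Σ_H E[X_H] = 360 · p^{7} = 360 · 128/823543 = 46080/823543.
Numerically: E[X] ≈ 0.05595.

E[X] = 360 · (2/7)^{7} = 46080/823543 ≈ 0.05595.


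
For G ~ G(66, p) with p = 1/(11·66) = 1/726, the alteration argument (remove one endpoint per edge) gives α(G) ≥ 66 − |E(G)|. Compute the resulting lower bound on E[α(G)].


E[|E(G)|] = C(66, 2)·p = 2145 · (1/726) = 65/22.
E[α(G)] ≥ n − E[|E(G)|] = 66 − 65/22 = 1387/22.
Numerically: ≈ 63.0455.
(This is only a lower bound; the true E[α(G)] may be larger.)

E[α(G)] ≥ 1387/22 ≈ 63.0455.


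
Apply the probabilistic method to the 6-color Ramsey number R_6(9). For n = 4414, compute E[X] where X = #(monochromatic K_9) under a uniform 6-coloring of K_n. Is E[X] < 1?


E[X] = C(4414, 9) · 6^{1 − 36} = 1738535657024887384307025382 · 6^{−35} = 1738535657024887384307025382/1719070799748422591028658176.
As a reduced fraction: E[X] = 869267828512443692153512691/859535399874211295514329088 ≈ 1.011.
Is E[X] < 1? NO.
Since E[X] ≥ 1, the first-moment bound is inconclusive at n = 4414; it does NOT by itself certify R_6(9) > 4414.

E[X] = 869267828512443692153512691/859535399874211295514329088 ≈ 1.011; E[X] ≥ 1; first-moment method inconclusive here.


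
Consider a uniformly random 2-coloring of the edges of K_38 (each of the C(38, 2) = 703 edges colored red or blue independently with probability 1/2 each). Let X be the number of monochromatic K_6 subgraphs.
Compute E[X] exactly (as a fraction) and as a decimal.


Let X = Σ_S X_S over the C(38, 6) = 2760681 subsets S of size 6, where X_S = 1 if the K_6 on S is monochromatic.
For a fixed S, the K_6 on S has C(6, 2) = 15 edges. P[all 15 edges red] = (1/2)^15, and likewise for blue, so P[monochromatic] = 2·(1/2)^15 = 2^{1 − 15} = 1/16384.
By linearity of expectation: E[X] = C(38, 6) · 2^{1 − 15} = 2760681 · 1/16384 = 2760681/16384.
Numerically: E[X] ≈ 168.498596.

E[X] = C(38,6)·2^(1−C(6,2)) = 2760681/16384 ≈ 168.498596.


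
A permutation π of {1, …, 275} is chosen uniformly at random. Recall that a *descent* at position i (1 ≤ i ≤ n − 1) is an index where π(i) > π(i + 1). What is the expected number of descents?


Write X = Σ X_I over i = 1, …, 274, with X_I the indicator of one descent.
There are 274 indicators.
For each fixed i, the pair (π(i), π(i+1)) is a uniformly random ordered pair of distinct values from {1, …, 275}; by symmetry P[π(i) > π(i+1)] = 1/2.
By linearity: E[X] = 274 · (1/2) = (275 − 1) · (1/2) = 137 ≈ 137.00000.

E[X] = 137 = 137.00000.


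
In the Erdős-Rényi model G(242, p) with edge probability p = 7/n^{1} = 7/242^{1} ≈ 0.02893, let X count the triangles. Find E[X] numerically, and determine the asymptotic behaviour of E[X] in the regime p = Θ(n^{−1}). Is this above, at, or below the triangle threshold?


Number of potential triangles: C(242, 3) = 2332880.
Each occurs with probability p³ ≈ (0.02893)³ ≈ 2.420182e-05.
By linearity: E[X] = C(242, 3)·p³ ≈ 2332880 · 2.420182e-05 ≈ 56.4599.
Here α = 1, so p = 7/n is exactly at the triangle threshold p ~ 1/n. Asymptotically E[X] → c³/6 = 7³/6 = 343/6 ≈ 57.1667, a bounded constant. In this regime the triangle count is asymptotically Poisson(c³/6).

E[X] ≈ 56.4599; in regime p = Θ(1/n^{1}) E[X] stays bounded (at the triangle threshold p ~ 1/n).


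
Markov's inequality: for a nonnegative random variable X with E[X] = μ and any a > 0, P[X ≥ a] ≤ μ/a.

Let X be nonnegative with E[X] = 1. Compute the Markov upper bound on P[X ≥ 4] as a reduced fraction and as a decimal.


μ = E[X] = 1, a = 4.
Markov: P[X ≥ 4] ≤ μ/a = (1)/4 = 1/4.
Numerically: ≈ 0.2500.
(Since a = 4 > μ = 1.0000, the bound 1/4 is < 1 and informative.)

P[X ≥ 4] ≤ 1/4 ≈ 0.2500.


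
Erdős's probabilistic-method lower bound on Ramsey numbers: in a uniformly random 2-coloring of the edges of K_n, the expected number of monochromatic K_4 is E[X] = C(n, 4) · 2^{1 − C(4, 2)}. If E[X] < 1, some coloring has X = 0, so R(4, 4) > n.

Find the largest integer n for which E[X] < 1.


We need C(n, 4) · 2^{1 − 6} < 1, i.e. C(n, 4) < 2^{6 − 1} = 32.
Check values of n near the boundary:
  n = 4: C(4, 4) = 1; 1 < 32? YES
  n = 5: C(5, 4) = 5; 5 < 32? YES
  n = 6: C(6, 4) = 15; 15 < 32? YES
  n = 7: C(7, 4) = 35; 35 < 32? NO
  n = 8: C(8, 4) = 70; 70 < 32? NO
The largest n with C(n, 4) < 32 is n = 6 (where E[X] = 15/32 ≈ 0.4687500). Hence R(4, 4) > 6, i.e. R(4, 4) ≥ 7.

Largest n = 6; hence R(4, 4) > 6.


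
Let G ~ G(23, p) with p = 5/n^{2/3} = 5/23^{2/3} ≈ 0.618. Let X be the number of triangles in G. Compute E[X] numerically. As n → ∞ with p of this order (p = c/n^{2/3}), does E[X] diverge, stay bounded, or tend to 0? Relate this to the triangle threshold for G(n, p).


Number of potential triangles: C(23, 3) = 1771.
Each occurs with probability p³ ≈ (0.618)³ ≈ 2.36295e-01.
By linearity: E[X] = C(23, 3)·p³ ≈ 1771 · 2.36295e-01 ≈ 418.478.
Since α = 2/3 < 1, p = c/n^{2/3} ≫ 1/n is above the triangle threshold p ~ 1/n. Asymptotically E[X] ~ (c³/6)·n^{3(1−α)} = (5³/6)·n^{1} → ∞; triangles are abundant w.h.p.

E[X] ≈ 418.478; in regime p = Θ(1/n^{2/3}) E[X] diverges (above the triangle threshold p ~ 1/n).


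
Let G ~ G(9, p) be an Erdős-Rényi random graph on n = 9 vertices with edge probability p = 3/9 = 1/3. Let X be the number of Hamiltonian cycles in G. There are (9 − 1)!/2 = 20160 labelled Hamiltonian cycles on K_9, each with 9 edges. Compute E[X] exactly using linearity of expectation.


K_9 has (9 − 1)!/2 = 20160 labelled Hamiltonian cycles.
For each such Hamiltonian cycle H, let X_H = 1 if all 9 edges of H are present in G. Then P[X_H = 1] = p^{9} = (1/3)^{9} = 1/19683.
By linearity of expectation: E[X] = Σ_H E[X_H] = 20160 · p^{9} = 20160 · 1/19683 = 2240/2187.
Numerically: E[X] ≈ 1.024.

E[X] = 20160 · (1/3)^{9} = 2240/2187 ≈ 1.024.


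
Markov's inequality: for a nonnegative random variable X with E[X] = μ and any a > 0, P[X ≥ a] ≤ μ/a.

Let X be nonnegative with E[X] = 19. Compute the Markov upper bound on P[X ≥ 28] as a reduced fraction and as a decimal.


μ = E[X] = 19, a = 28.
Markov: P[X ≥ 28] ≤ μ/a = (19)/28 = 19/28.
Numerically: ≈ 0.678571.
(Since a = 28 > μ = 19.000000, the bound 19/28 is < 1 and informative.)

P[X ≥ 28] ≤ 19/28 ≈ 0.678571.


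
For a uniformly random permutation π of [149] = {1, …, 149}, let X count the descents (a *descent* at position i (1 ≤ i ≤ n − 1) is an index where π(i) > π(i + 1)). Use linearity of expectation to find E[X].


Write X = Σ X_I over i = 1, …, 148, with X_I the indicator of one descent.
There are 148 indicators.
For each fixed i, the pair (π(i), π(i+1)) is a uniformly random ordered pair of distinct values from {1, …, 149}; by symmetry P[π(i) > π(i+1)] = 1/2.
By linearity: E[X] = 148 · (1/2) = (149 − 1) · (1/2) = 74 ≈ 74.000.

E[X] = 74 = 74.000.


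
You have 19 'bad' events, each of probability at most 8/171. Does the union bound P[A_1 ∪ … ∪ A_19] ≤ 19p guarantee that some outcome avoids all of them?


Union bound: P[∪_{i=1}^{19} A_i] ≤ Σ_i P[A_i] ≤ 19·p = 19·(8/171) = 8/9.
Numerically: 8/9 ≈ 0.88889.
Is 8/9 < 1? YES.
Since P[∪ A_i] ≤ 8/9 < 1, the complement has P[∩ A_i^c] ≥ 1 − 8/9 = 1/9 > 0, so some outcome avoids every A_i.

19·p = 8/9 ≈ 0.88889; existence CERTIFIED by the union bound.


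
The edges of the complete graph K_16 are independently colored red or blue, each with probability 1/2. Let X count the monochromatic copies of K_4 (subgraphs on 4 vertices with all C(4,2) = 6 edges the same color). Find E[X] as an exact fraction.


Let X = Σ_S X_S over the C(16, 4) = 1820 subsets S of size 4, where X_S = 1 if the K_4 on S is monochromatic.
For a fixed S, the K_4 on S has C(4, 2) = 6 edges. P[all 6 edges red] = (1/2)^6, and likewise for blue, so P[monochromatic] = 2·(1/2)^6 = 2^{1 − 6} = 1/32.
Summing: E[X] = C(16, 4) · 2^{1 − 6} = 1820 · 1/32 = 455/8.
Numerically: E[X] ≈ 56.875.

E[X] = C(16,4)·2^(1−C(4,2)) = 455/8 ≈ 56.875.


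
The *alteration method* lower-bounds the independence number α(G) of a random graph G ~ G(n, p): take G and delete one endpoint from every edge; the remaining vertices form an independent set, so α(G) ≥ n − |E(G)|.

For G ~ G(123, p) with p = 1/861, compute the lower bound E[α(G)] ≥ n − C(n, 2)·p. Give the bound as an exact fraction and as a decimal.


E[|E(G)|] = C(123, 2)·p = 7503 · (1/861) = 61/7.
E[α(G)] ≥ n − E[|E(G)|] = 123 − 61/7 = 800/7.
Numerically: ≈ 114.2857.
(This is only a lower bound; the true E[α(G)] may be larger.)

E[α(G)] ≥ 800/7 ≈ 114.2857.


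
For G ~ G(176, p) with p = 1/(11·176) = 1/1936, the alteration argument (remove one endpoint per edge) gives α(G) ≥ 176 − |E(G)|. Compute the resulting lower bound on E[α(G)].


E[|E(G)|] = C(176, 2)·p = 15400 · (1/1936) = 175/22.
E[α(G)] ≥ n − E[|E(G)|] = 176 − 175/22 = 3697/22.
Numerically: ≈ 168.0455.
(This is only a lower bound; the true E[α(G)] may be larger.)

E[α(G)] ≥ 3697/22 ≈ 168.0455.


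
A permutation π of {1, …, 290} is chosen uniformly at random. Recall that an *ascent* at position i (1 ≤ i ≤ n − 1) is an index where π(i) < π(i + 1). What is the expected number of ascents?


Write X = Σ X_I over i = 1, …, 289, with X_I the indicator of one ascent.
There are 289 indicators.
For each fixed i, the pair (π(i), π(i+1)) is a uniformly random ordered pair of distinct values from {1, …, 290}; by symmetry P[π(i) < π(i+1)] = 1/2.
By linearity: E[X] = 289 · (1/2) = (290 − 1) · (1/2) = 289/2 ≈ 144.50000.

E[X] = 289/2 = 144.50000.


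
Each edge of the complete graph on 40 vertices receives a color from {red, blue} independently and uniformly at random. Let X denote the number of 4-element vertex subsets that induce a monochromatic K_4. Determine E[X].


Let X = Σ_S X_S over the C(40, 4) = 91390 subsets S of size 4, where X_S = 1 if the K_4 on S is monochromatic.
For a fixed S, the K_4 on S has C(4, 2) = 6 edges. P[all 6 edges red] = (1/2)^6, and likewise for blue, so P[monochromatic] = 2·(1/2)^6 = 2^{1 − 6} = 1/32.
By linearity: E[X] = C(40, 4) · 2^{1 − 6} = 91390 · 1/32 = 45695/16.
Numerically: E[X] ≈ 2855.93750.

E[X] = C(40,4)·2^(1−C(4,2)) = 45695/16 ≈ 2855.93750.


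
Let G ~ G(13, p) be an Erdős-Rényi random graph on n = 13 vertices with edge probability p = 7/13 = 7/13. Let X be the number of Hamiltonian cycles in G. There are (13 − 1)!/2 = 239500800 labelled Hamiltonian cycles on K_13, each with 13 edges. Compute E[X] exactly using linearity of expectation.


K_13 has (13 − 1)!/2 = 239500800 labelled Hamiltonian cycles.
For each such Hamiltonian cycle H, let X_H = 1 if all 13 edges of H are present in G. Then P[X_H = 1] = p^{13} = (7/13)^{13} = 96889010407/302875106592253.
By linearity: E[X] = Σ_H E[X_H] = 239500800 · p^{13} = 239500800 · 96889010407/302875106592253 = 23204995503684825600/302875106592253.
Numerically: E[X] ≈ 76615.7.

E[X] = 239500800 · (7/13)^{13} = 23204995503684825600/302875106592253 ≈ 76615.7.


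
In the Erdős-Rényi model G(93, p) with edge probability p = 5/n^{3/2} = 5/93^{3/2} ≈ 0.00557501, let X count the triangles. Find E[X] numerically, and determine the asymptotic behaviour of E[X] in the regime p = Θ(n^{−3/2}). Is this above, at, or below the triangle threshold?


Number of potential triangles: C(93, 3) = 129766.
Each occurs with probability p³ ≈ (0.00557501)³ ≈ 1.73275334e-07.
By linearity: E[X] = C(93, 3)·p³ ≈ 129766 · 1.73275334e-07 ≈ 0.022485.
Since α = 3/2 > 1, p = c/n^{3/2} = o(1/n) is below the triangle threshold p ~ 1/n. Asymptotically E[X] ~ (c³/6)·n^{3(1−α)} = (5³/6)·n^{-1.5} → 0, so by Markov's inequality G has no triangles w.h.p.

E[X] ≈ 0.022485; in regime p = Θ(1/n^{3/2}) E[X] tends to 0 (below the triangle threshold p ~ 1/n).


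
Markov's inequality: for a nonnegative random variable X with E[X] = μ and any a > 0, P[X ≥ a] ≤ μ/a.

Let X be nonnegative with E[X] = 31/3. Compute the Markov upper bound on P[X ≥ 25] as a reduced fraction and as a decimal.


μ = E[X] = 31/3, a = 25.
Markov: P[X ≥ 25] ≤ μ/a = (31/3)/25 = 31/75.
Numerically: ≈ 0.413333.
(Since a = 25 > μ = 10.333333, the bound 31/75 is < 1 and informative.)

P[X ≥ 25] ≤ 31/75 ≈ 0.413333.


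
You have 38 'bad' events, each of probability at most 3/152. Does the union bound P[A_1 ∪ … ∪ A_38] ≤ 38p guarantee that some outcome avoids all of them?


Union bound: P[∪_{i=1}^{38} A_i] ≤ Σ_i P[A_i] ≤ 38·p = 38·(3/152) = 3/4.
Numerically: 3/4 ≈ 0.750000.
Is 3/4 < 1? YES.
Since P[∪ A_i] ≤ 3/4 < 1, the complement has P[∩ A_i^c] ≥ 1 − 3/4 = 1/4 > 0, so some outcome avoids every A_i.

38·p = 3/4 ≈ 0.750000; existence CERTIFIED by the union bound.


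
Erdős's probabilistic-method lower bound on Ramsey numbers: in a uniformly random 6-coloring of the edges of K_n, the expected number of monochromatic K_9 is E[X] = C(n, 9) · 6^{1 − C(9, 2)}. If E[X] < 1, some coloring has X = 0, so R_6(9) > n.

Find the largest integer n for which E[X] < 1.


We need C(n, 9) · 6^{1 − 36} < 1, i.e. C(n, 9) < 6^{36 − 1} = 1719070799748422591028658176.
Check values of n near the boundary:
  n = 4403: C(4403, 9) = 1699894433046281918452233150; 1699894433046281918452233150 < 1719070799748422591028658176? YES
  n = 4404: C(4404, 9) = 1703375445537161676647015880; 1703375445537161676647015880 < 1719070799748422591028658176? YES
  n = 4405: C(4405, 9) = 1706862792900636302463627150; 1706862792900636302463627150 < 1719070799748422591028658176? YES
  n = 4406: C(4406, 9) = 1710356485221788389505285700; 1710356485221788389505285700 < 1719070799748422591028658176? YES
  n = 4407: C(4407, 9) = 1713856532599459170657070050; 1713856532599459170657070050 < 1719070799748422591028658176? YES
  n = 4408: C(4408, 9) = 1717362945146264156457459600; 1717362945146264156457459600 < 1719070799748422591028658176? YES
  n = 4409: C(4409, 9) = 1720875732988608787686577131; 1720875732988608787686577131 < 1719070799748422591028658176? NO
  n = 4410: C(4410, 9) = 1724394906266704102180823710; 1724394906266704102180823710 < 1719070799748422591028658176? NO
  n = 4411: C(4411, 9) = 1727920475134582415883601405; 1727920475134582415883601405 < 1719070799748422591028658176? NO
The largest n with C(n, 9) < 1719070799748422591028658176 is n = 4408 (where E[X] = 35778394690547169926197075/35813974994758803979763712 ≈ 0.9990). Hence R_6(9) > 4408, i.e. R_6(9) ≥ 4409.

Largest n = 4408; hence R_6(9) > 4408.


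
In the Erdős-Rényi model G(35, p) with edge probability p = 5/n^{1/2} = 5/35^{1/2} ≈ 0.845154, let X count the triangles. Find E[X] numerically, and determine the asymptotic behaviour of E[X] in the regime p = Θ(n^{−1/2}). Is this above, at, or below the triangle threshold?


Number of potential triangles: C(35, 3) = 6545.
Each occurs with probability p³ ≈ (0.845154)³ ≈ 6.03681611e-01.
By linearity: E[X] = C(35, 3)·p³ ≈ 6545 · 6.03681611e-01 ≈ 3951.096141.
Since α = 1/2 < 1, p = c/n^{1/2} ≫ 1/n is above the triangle threshold p ~ 1/n. Asymptotically E[X] ~ (c³/6)·n^{3(1−α)} = (5³/6)·n^{1.5} → ∞; triangles are abundant w.h.p.

E[X] ≈ 3951.096141; in regime p = Θ(1/n^{1/2}) E[X] diverges (above the triangle threshold p ~ 1/n).


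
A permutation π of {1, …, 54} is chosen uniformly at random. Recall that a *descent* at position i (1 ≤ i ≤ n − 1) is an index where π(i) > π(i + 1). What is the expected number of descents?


Write X = Σ X_I over i = 1, …, 53, with X_I the indicator of one descent.
There are 53 indicators.
For each fixed i, the pair (π(i), π(i+1)) is a uniformly random ordered pair of distinct values from {1, …, 54}; by symmetry P[π(i) > π(i+1)] = 1/2.
By linearity: E[X] = 53 · (1/2) = (54 − 1) · (1/2) = 53/2 ≈ 26.5000.

E[X] = 53/2 = 26.5000.


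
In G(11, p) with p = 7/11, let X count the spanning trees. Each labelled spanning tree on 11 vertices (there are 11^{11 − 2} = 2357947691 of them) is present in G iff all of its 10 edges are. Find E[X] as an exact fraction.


K_11 has 11^{11 − 2} = 2357947691 labelled spanning trees.
For each such spanning tree H, let X_H = 1 if all 10 edges of H are present in G. Then P[X_H = 1] = p^{10} = (7/11)^{10} = 282475249/25937424601.
By linearity of expectation: E[X] = Σ_H E[X_H] = 2357947691 · p^{10} = 2357947691 · 282475249/25937424601 = 282475249/11.
Numerically: E[X] ≈ 2.56796e+07.

E[X] = 2357947691 · (7/11)^{10} = 282475249/11 ≈ 2.56796e+07.


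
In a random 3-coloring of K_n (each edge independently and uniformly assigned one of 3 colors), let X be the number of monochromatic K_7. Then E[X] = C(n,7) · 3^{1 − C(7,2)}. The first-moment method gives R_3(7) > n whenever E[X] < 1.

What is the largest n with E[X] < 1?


We need C(n, 7) · 3^{1 − 21} < 1, i.e. C(n, 7) < 3^{21 − 1} = 3486784401.
Check values of n near the boundary:
  n = 80: C(80, 7) = 3176716400; 3176716400 < 3486784401? YES
  n = 81: C(81, 7) = 3477216600; 3477216600 < 3486784401? YES
  n = 82: C(82, 7) = 3801756816; 3801756816 < 3486784401? NO
The largest n with C(n, 7) < 3486784401 is n = 81 (where E[X] = 42928600/43046721 ≈ 0.997256). Hence R_3(7) > 81, i.e. R_3(7) ≥ 82.

Largest n = 81; hence R_3(7) > 81.


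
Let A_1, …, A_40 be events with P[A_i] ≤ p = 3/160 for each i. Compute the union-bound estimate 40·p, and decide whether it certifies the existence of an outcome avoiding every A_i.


Union bound: P[∪_{i=1}^{40} A_i] ≤ Σ_i P[A_i] ≤ 40·p = 40·(3/160) = 3/4.
Numerically: 3/4 ≈ 0.75000.
Is 3/4 < 1? YES.
Since P[∪ A_i] ≤ 3/4 < 1, the complement has P[∩ A_i^c] ≥ 1 − 3/4 = 1/4 > 0, so some outcome avoids every A_i.

40·p = 3/4 ≈ 0.75000; existence CERTIFIED by the union bound.


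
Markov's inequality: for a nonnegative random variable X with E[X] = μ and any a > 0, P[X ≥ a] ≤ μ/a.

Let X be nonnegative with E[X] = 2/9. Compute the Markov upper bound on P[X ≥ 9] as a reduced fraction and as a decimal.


μ = E[X] = 2/9, a = 9.
Markov: P[X ≥ 9] ≤ μ/a = (2/9)/9 = 2/81.
Numerically: ≈ 0.02469.
(Since a = 9 > μ = 0.22222, the bound 2/81 is < 1 and informative.)

P[X ≥ 9] ≤ 2/81 ≈ 0.02469.


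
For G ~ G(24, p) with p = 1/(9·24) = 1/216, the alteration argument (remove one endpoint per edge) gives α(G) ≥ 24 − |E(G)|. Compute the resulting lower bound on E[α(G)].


E[|E(G)|] = C(24, 2)·p = 276 · (1/216) = 23/18.
E[α(G)] ≥ n − E[|E(G)|] = 24 − 23/18 = 409/18.
Numerically: ≈ 22.7222.
(This is only a lower bound; the true E[α(G)] may be larger.)

E[α(G)] ≥ 409/18 ≈ 22.7222.


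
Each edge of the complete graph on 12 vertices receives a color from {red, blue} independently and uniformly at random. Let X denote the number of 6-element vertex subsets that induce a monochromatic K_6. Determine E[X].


Let X = Σ_S X_S over the C(12, 6) = 924 subsets S of size 6, where X_S = 1 if the K_6 on S is monochromatic.
For a fixed S, the K_6 on S has C(6, 2) = 15 edges. P[all 15 edges red] = (1/2)^15, and likewise for blue, so P[monochromatic] = 2·(1/2)^15 = 2^{1 − 15} = 1/16384.
By linearity of expectation: E[X] = C(12, 6) · 2^{1 − 15} = 924 · 1/16384 = 231/4096.
Numerically: E[X] ≈ 0.0564.

E[X] = C(12,6)·2^(1−C(6,2)) = 231/4096 ≈ 0.0564.


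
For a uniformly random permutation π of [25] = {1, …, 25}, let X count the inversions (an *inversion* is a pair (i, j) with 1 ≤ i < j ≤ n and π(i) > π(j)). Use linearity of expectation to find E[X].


Write X = Σ X_I over the C(25, 2) = 300 pairs i < j, with X_I the indicator of one inversion.
There are 300 indicators.
For each fixed pair i < j, the values π(i) and π(j) are two distinct elements of {1, …, 25} in uniformly random order; by symmetry P[π(i) > π(j)] = 1/2.
By linearity: E[X] = 300 · (1/2) = C(25, 2) · (1/2) = 300/2 = 150 ≈ 150.000000.

E[X] = 150 = 150.000000.


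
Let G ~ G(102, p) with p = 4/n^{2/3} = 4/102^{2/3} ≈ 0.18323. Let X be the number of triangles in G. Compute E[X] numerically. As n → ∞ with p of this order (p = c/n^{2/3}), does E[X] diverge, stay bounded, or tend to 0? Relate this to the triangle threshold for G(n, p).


Number of potential triangles: C(102, 3) = 171700.
Each occurs with probability p³ ≈ (0.18323)³ ≈ 6.1514802e-03.
By linearity: E[X] = C(102, 3)·p³ ≈ 171700 · 6.1514802e-03 ≈ 1056.20915.
Since α = 2/3 < 1, p = c/n^{2/3} ≫ 1/n is above the triangle threshold p ~ 1/n. Asymptotically E[X] ~ (c³/6)·n^{3(1−α)} = (4³/6)·n^{1} → ∞; triangles are abundant w.h.p.

E[X] ≈ 1056.20915; in regime p = Θ(1/n^{2/3}) E[X] diverges (above the triangle threshold p ~ 1/n).


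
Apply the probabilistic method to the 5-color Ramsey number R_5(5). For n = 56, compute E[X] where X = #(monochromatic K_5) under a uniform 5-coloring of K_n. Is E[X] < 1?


E[X] = C(56, 5) · 5^{1 − 10} = 3819816 · 5^{−9} = 3819816/1953125.
As a reduced fraction: E[X] = 3819816/1953125 ≈ 1.9557458.
Is E[X] < 1? NO.
Since E[X] ≥ 1, the first-moment bound is inconclusive at n = 56; it does NOT by itself certify R_5(5) > 56.

E[X] = 3819816/1953125 ≈ 1.9557458; E[X] ≥ 1; first-moment method inconclusive here.


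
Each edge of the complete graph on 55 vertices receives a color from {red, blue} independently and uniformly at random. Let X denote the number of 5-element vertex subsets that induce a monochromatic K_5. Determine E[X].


Let X = Σ_S X_S over the C(55, 5) = 3478761 subsets S of size 5, where X_S = 1 if the K_5 on S is monochromatic.
For a fixed S, the K_5 on S has C(5, 2) = 10 edges. P[all 10 edges red] = (1/2)^10, and likewise for blue, so P[monochromatic] = 2·(1/2)^10 = 2^{1 − 10} = 1/512.
By linearity of expectation: E[X] = C(55, 5) · 2^{1 − 10} = 3478761 · 1/512 = 3478761/512.
Numerically: E[X] ≈ 6794.45508.

E[X] = C(55,5)·2^(1−C(5,2)) = 3478761/512 ≈ 6794.45508.


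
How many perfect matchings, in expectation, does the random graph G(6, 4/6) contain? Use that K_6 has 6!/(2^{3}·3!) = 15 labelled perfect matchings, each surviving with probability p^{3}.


K_6 has 6!/(2^{3}·3!) = 15 labelled perfect matchings.
For each such perfect matching H, let X_H = 1 if all 3 edges of H are present in G. Then P[X_H = 1] = p^{3} = (2/3)^{3} = 8/27.
By linearity: E[X] = Σ_H E[X_H] = 15 · p^{3} = 15 · 8/27 = 40/9.
Numerically: E[X] ≈ 4.444.

E[X] = 15 · (2/3)^{3} = 40/9 ≈ 4.444.


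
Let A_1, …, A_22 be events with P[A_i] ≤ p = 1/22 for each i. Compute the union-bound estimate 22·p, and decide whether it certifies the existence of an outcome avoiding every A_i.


Union bound: P[∪_{i=1}^{22} A_i] ≤ Σ_i P[A_i] ≤ 22·p = 22·(1/22) = 1.
Numerically: 1 ≈ 1.000.
Is 1 < 1? NO.
Since the bound 1 is ≥ 1, the union bound is uninformative here; it does NOT by itself certify existence.

22·p = 1 ≈ 1.000; existence NOT certified by the union bound.


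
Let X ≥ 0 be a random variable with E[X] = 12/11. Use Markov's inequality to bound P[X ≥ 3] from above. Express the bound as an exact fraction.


μ = E[X] = 12/11, a = 3.
Markov: P[X ≥ 3] ≤ μ/a = (12/11)/3 = 4/11.
Numerically: ≈ 0.364.
(Since a = 3 > μ = 1.091, the bound 4/11 is < 1 and informative.)

P[X ≥ 3] ≤ 4/11 ≈ 0.364.


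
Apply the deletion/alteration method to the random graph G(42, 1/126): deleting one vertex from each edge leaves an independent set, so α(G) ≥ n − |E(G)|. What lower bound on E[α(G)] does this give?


E[|E(G)|] = C(42, 2)·p = 861 · (1/126) = 41/6.
E[α(G)] ≥ n − E[|E(G)|] = 42 − 41/6 = 211/6.
Numerically: ≈ 35.1667.
(This is only a lower bound; the true E[α(G)] may be larger.)

E[α(G)] ≥ 211/6 ≈ 35.1667.


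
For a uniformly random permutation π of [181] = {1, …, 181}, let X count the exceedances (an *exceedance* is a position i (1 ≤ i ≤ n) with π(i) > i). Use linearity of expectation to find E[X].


Write X = Σ_{i=1}^{181} X_i, where X_i = 1_{π(i) > i}.
For each fixed i, π(i) is uniform over {1, …, 181} (marginal of a uniform permutation), so P[π(i) > i] = (n − i)/n. Summing: Σ_{i=1}^{181} (n − i)/n = (0 + 1 + … + 180)/181 = 181(181 − 1)/(2·181) = (181 − 1)/2.
Hence E[X] = Σ_{i=1}^{181} (181 − i)/181 = 90 ≈ 90.00000.

E[X] = 90 = 90.00000.


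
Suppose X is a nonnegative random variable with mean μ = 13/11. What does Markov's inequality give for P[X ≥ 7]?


μ = E[X] = 13/11, a = 7.
Markov: P[X ≥ 7] ≤ μ/a = (13/11)/7 = 13/77.
Numerically: ≈ 0.16883.
(Since a = 7 > μ = 1.18182, the bound 13/77 is < 1 and informative.)

P[X ≥ 7] ≤ 13/77 ≈ 0.16883.


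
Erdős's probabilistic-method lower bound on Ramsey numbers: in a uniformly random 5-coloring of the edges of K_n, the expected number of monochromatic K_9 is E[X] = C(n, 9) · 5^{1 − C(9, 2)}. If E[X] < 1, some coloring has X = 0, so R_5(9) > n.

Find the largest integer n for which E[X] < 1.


We need C(n, 9) · 5^{1 − 36} < 1, i.e. C(n, 9) < 5^{36 − 1} = 2910383045673370361328125.
Check values of n near the boundary:
  n = 2167: C(2167, 9) = 2855899084841489792706810; 2855899084841489792706810 < 2910383045673370361328125? YES
  n = 2168: C(2168, 9) = 2867804175977929537095120; 2867804175977929537095120 < 2910383045673370361328125? YES
  n = 2169: C(2169, 9) = 2879753360044504243499683; 2879753360044504243499683 < 2910383045673370361328125? YES
  n = 2170: C(2170, 9) = 2891746779868845075610510; 2891746779868845075610510 < 2910383045673370361328125? YES
  n = 2171: C(2171, 9) = 2903784578674959601827205; 2903784578674959601827205 < 2910383045673370361328125? YES
  n = 2172: C(2172, 9) = 2915866900084148060642020; 2915866900084148060642020 < 2910383045673370361328125? NO
  n = 2173: C(2173, 9) = 2927993888115921319674265; 2927993888115921319674265 < 2910383045673370361328125? NO
The largest n with C(n, 9) < 2910383045673370361328125 is n = 2171 (where E[X] = 580756915734991920365441/582076609134674072265625 ≈ 0.997733). Hence R_5(9) > 2171, i.e. R_5(9) ≥ 2172.

Largest n = 2171; hence R_5(9) > 2171.
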